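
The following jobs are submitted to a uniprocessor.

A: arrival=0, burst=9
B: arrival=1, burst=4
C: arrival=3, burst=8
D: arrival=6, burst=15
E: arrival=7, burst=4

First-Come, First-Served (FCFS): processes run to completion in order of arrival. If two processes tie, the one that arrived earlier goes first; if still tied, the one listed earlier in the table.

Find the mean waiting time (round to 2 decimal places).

12.40

Gantt: | A 0-9 | B 9-13 | C 13-21 | D 21-36 | E 36-40 |
Completion: A=9  B=13  C=21  D=36  E=40
Turnaround (C−A): A=9  B=12  C=18  D=30  E=33
Waiting times: A=0, B=8, C=10, D=15, E=29
Average waiting = (0+8+10+15+29) / 5 = 62/5 = 12.40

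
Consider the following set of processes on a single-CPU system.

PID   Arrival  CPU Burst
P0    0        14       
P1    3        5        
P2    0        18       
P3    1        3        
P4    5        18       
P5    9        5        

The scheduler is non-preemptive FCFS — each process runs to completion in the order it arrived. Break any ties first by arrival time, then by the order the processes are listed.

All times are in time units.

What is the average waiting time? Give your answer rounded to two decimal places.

Timeline: | P0 0-14 | P2 14-32 | P3 32-35 | P1 35-40 | P4 40-58 | P5 58-63 |
Completion: P0=14  P1=40  P2=32  P3=35  P4=58  P5=63
Turnaround (C−A): P0=14  P1=37  P2=32  P3=34  P4=53  P5=54
Waiting times: P0=0, P1=32, P2=14, P3=31, P4=35, P5=49
Average waiting = (0+32+14+31+35+49) / 6 = 161/6 = 26.83

26.83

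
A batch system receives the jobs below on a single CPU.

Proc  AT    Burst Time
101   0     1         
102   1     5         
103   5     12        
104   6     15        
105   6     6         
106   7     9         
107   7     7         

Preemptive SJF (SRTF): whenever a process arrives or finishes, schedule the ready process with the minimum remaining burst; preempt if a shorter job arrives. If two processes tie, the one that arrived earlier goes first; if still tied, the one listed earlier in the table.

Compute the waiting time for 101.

0

Timeline: | 101 0-1 | 102 1-6 | 105 6-12 | 107 12-19 | 106 19-28 | 103 28-40 | 104 40-55 |
Completion: 101=1  102=6  103=40  104=55  105=12  106=28  107=19
Turnaround (C−A): 101=1  102=5  103=35  104=49  105=6  106=21  107=12
Waiting(101) = turnaround − burst = 1 − 1 = 0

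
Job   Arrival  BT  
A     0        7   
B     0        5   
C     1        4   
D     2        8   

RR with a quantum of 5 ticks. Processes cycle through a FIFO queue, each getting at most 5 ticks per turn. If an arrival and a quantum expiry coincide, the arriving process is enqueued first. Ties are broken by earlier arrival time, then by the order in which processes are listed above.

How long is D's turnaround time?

Timeline: | A 0-5 | B 5-10 | C 10-14 | D 14-19 | A 19-21 | D 21-24 |
Completion: A=21  B=10  C=14  D=24
Turnaround(D) = completion − arrival = 24 − 2 = 22

22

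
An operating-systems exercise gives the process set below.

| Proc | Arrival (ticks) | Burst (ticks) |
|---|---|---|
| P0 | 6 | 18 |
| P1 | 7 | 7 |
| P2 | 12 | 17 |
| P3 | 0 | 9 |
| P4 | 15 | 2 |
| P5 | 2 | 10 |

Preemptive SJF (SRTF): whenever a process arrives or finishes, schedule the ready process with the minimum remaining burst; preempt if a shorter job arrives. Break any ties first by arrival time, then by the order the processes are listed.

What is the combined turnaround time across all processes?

137

Schedule: | P3 0-9 | P1 9-16 | P4 16-18 | P5 18-28 | P2 28-45 | P0 45-63 |
Completion: P0=63  P1=16  P2=45  P3=9  P4=18  P5=28
Turnaround (C−A): P0=57  P1=9  P2=33  P3=9  P4=3  P5=26
Turnaround = completion − arrival: P0=57, P1=9, P2=33, P3=9, P4=3, P5=26
Total turnaround = 57 + 9 + 33 + 9 + 3 + 26 = 137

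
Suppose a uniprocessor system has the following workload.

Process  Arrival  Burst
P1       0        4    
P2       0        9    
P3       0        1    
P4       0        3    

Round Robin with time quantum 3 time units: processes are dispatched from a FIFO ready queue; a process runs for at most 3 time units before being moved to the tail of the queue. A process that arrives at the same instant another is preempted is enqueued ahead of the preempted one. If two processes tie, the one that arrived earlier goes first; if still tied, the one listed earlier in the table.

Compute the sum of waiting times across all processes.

28

Timeline: | P1 0-3 | P2 3-6 | P3 6-7 | P4 7-10 | P1 10-11 | P2 11-17 |
Completion: P1=11  P2=17  P3=7  P4=10
Waiting = turnaround − burst: P1=7, P2=8, P3=6, P4=7
Total waiting = 7 + 8 + 6 + 7 = 28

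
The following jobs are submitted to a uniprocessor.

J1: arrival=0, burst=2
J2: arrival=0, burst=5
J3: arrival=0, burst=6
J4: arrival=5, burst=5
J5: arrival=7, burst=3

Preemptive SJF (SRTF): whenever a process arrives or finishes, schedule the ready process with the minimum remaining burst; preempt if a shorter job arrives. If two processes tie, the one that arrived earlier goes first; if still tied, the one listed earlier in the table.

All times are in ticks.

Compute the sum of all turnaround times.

43

Timeline: | J1 0-2 | J2 2-7 | J5 7-10 | J4 10-15 | J3 15-21 |
Completion: J1=2  J2=7  J3=21  J4=15  J5=10
Turnaround = completion − arrival: J1=2, J2=7, J3=21, J4=10, J5=3
Total turnaround = 2 + 7 + 21 + 10 + 3 = 43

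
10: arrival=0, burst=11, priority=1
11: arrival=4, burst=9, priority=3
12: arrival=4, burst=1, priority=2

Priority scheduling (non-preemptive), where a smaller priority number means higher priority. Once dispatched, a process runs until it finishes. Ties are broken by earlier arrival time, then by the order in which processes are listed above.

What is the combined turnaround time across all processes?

Timeline: | 10 0-11 | 12 11-12 | 11 12-21 |
Completion: 10=11  11=21  12=12
Turnaround = completion − arrival: 10=11, 11=17, 12=8
Total turnaround = 11 + 17 + 8 = 36

36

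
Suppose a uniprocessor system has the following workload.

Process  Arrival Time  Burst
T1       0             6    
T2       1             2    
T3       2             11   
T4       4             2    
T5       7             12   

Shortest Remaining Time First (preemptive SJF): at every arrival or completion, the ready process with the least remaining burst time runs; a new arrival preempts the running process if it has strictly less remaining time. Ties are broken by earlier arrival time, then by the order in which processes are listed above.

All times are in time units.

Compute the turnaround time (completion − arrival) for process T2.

2

Schedule: | T1 0-1 | T2 1-3 | T1 3-4 | T4 4-6 | T1 6-10 | T3 10-21 | T5 21-33 |
Completion: T1=10  T2=3  T3=21  T4=6  T5=33
Turnaround (C−A): T1=10  T2=2  T3=19  T4=2  T5=26
Turnaround(T2) = completion − arrival = 3 − 1 = 2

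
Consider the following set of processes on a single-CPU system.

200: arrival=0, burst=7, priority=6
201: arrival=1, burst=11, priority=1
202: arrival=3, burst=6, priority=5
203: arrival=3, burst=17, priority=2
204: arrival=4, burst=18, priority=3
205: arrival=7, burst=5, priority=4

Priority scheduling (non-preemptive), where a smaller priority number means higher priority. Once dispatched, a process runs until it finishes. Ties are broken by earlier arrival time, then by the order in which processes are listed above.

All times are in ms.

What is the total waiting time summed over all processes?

Schedule: | 200 0-7 | 201 7-18 | 203 18-35 | 204 35-53 | 205 53-58 | 202 58-64 |
Completion: 200=7  201=18  202=64  203=35  204=53  205=58
Turnaround (C−A): 200=7  201=17  202=61  203=32  204=49  205=51
Waiting = turnaround − burst: 200=0, 201=6, 202=55, 203=15, 204=31, 205=46
Total waiting = 0 + 6 + 55 + 15 + 31 + 46 = 153

153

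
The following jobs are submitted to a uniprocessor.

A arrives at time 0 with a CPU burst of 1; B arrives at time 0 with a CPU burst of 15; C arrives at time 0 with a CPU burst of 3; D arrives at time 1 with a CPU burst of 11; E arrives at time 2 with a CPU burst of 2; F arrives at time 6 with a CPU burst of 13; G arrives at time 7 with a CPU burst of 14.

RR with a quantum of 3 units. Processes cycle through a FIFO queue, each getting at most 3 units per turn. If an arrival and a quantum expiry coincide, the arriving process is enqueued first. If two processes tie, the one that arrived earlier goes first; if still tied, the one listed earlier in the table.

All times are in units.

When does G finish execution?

59

Timeline: | A 0-1 | B 1-4 | C 4-7 | D 7-10 | E 10-12 | B 12-15 | F 15-18 | G 18-21 | D 21-24 | B 24-27 | F 27-30 | G 30-33 | D 33-36 | B 36-39 | F 39-42 | G 42-45 | D 45-47 | B 47-50 | F 50-53 | G 53-56 | F 56-57 | G 57-59 |
Completion: A=1  B=50  C=7  D=47  E=12  F=57  G=59
Turnaround (C−A): A=1  B=50  C=7  D=46  E=10  F=51  G=52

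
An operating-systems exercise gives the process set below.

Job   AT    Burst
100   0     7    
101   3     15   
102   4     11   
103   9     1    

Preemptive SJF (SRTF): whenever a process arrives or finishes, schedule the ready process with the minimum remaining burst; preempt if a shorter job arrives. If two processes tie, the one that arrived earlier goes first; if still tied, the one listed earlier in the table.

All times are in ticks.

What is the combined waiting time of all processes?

Timeline: | 100 0-7 | 102 7-9 | 103 9-10 | 102 10-19 | 101 19-34 |
Completion: 100=7  101=34  102=19  103=10
Waiting = turnaround − burst: 100=0, 101=16, 102=4, 103=0
Total waiting = 0 + 16 + 4 + 0 = 20

20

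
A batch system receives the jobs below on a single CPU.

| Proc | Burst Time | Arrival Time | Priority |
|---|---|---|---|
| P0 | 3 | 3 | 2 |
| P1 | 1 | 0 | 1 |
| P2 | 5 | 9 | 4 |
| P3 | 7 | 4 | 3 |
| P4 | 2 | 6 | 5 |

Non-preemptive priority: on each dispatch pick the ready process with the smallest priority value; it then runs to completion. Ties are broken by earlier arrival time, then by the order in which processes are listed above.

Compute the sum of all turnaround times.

Schedule: | P1 0-1 | idle 1-3 | P0 3-6 | P3 6-13 | P2 13-18 | P4 18-20 |
Completion: P0=6  P1=1  P2=18  P3=13  P4=20
Turnaround (C−A): P0=3  P1=1  P2=9  P3=9  P4=14
Turnaround = completion − arrival: P0=3, P1=1, P2=9, P3=9, P4=14
Total turnaround = 3 + 1 + 9 + 9 + 14 = 36

36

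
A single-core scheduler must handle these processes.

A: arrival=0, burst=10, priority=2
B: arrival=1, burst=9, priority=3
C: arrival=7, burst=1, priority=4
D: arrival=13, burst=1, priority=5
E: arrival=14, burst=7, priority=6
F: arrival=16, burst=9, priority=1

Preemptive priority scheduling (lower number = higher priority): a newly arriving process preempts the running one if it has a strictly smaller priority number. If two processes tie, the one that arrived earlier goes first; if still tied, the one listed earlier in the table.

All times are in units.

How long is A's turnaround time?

10

Schedule: | A 0-10 | B 10-16 | F 16-25 | B 25-28 | C 28-29 | D 29-30 | E 30-37 |
Completion: A=10  B=28  C=29  D=30  E=37  F=25
Turnaround (C−A): A=10  B=27  C=22  D=17  E=23  F=9
Turnaround(A) = completion − arrival = 10 − 0 = 10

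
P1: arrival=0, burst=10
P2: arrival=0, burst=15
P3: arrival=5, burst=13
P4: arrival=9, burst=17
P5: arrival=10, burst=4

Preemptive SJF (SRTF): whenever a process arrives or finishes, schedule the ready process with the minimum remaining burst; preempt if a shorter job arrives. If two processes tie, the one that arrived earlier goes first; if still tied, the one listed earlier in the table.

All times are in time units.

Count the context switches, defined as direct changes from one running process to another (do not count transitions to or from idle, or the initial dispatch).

Gantt: | P1 0-10 | P5 10-14 | P3 14-27 | P2 27-42 | P4 42-59 |
Completion: P1=10  P2=42  P3=27  P4=59  P5=14
Turnaround (C−A): P1=10  P2=42  P3=22  P4=50  P5=4

4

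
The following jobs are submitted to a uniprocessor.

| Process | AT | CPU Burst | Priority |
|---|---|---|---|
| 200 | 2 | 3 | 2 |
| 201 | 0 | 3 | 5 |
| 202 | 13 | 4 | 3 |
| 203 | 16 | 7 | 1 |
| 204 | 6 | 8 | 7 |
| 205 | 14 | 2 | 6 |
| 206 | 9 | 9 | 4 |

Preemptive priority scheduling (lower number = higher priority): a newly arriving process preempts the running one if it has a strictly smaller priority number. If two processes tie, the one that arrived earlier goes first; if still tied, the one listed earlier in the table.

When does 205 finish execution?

Schedule: | 201 0-2 | 200 2-5 | 201 5-6 | 204 6-9 | 206 9-13 | 202 13-16 | 203 16-23 | 202 23-24 | 206 24-29 | 205 29-31 | 204 31-36 |
Completion: 200=5  201=6  202=24  203=23  204=36  205=31  206=29
Turnaround (C−A): 200=3  201=6  202=11  203=7  204=30  205=17  206=20

31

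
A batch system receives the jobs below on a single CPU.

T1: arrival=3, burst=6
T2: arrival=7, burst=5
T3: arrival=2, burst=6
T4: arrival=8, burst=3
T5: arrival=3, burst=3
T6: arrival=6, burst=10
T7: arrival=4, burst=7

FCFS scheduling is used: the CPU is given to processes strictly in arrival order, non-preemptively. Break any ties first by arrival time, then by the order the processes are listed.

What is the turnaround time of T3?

Timeline: | idle 0-2 | T3 2-8 | T1 8-14 | T5 14-17 | T7 17-24 | T6 24-34 | T2 34-39 | T4 39-42 |
Completion: T1=14  T2=39  T3=8  T4=42  T5=17  T6=34  T7=24
Turnaround(T3) = completion − arrival = 8 − 2 = 6

6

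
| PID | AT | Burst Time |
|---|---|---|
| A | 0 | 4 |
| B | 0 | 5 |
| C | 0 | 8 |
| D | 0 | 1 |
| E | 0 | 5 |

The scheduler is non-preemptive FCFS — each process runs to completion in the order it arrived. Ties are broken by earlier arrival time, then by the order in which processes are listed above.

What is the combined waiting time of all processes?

Timeline: | A 0-4 | B 4-9 | C 9-17 | D 17-18 | E 18-23 |
Completion: A=4  B=9  C=17  D=18  E=23
Waiting = turnaround − burst: A=0, B=4, C=9, D=17, E=18
Total waiting = 0 + 4 + 9 + 17 + 18 = 48

48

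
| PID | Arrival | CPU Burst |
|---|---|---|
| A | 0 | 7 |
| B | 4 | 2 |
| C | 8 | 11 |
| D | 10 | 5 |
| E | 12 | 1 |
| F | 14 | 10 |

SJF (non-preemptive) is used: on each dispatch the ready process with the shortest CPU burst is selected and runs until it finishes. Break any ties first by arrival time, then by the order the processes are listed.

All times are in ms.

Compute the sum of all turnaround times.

Timeline: | A 0-7 | B 7-9 | C 9-20 | E 20-21 | D 21-26 | F 26-36 |
Completion: A=7  B=9  C=20  D=26  E=21  F=36
Turnaround = completion − arrival: A=7, B=5, C=12, D=16, E=9, F=22
Total turnaround = 7 + 5 + 12 + 16 + 9 + 22 = 71

71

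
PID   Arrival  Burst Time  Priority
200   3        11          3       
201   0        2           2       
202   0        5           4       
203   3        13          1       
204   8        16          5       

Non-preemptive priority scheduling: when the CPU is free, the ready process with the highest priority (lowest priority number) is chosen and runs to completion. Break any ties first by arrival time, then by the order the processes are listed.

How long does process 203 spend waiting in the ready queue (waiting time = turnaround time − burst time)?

4

Gantt: | 201 0-2 | 202 2-7 | 203 7-20 | 200 20-31 | 204 31-47 |
Completion: 200=31  201=2  202=7  203=20  204=47
Waiting(203) = turnaround − burst = 17 − 13 = 4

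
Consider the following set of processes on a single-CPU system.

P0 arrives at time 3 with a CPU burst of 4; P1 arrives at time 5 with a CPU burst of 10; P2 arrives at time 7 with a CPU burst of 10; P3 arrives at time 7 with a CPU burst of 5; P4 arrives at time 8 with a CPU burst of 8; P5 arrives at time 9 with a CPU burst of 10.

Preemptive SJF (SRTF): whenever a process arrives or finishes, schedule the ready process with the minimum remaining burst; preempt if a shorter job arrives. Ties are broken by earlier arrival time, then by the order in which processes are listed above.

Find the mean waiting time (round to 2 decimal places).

Schedule: | idle 0-3 | P0 3-7 | P3 7-12 | P4 12-20 | P1 20-30 | P2 30-40 | P5 40-50 |
Completion: P0=7  P1=30  P2=40  P3=12  P4=20  P5=50
Waiting times: P0=0, P1=15, P2=23, P3=0, P4=4, P5=31
Average waiting = (0+15+23+0+4+31) / 6 = 73/6 = 12.17

12.17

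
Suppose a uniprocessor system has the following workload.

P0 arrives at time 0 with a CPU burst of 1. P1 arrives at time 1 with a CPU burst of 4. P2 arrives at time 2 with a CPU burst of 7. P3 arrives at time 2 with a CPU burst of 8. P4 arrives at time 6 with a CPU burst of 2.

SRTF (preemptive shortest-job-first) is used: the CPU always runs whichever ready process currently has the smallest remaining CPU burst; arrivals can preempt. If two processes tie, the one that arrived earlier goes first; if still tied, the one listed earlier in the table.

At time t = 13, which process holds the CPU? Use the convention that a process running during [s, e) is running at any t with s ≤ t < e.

Schedule: | P0 0-1 | P1 1-5 | P2 5-6 | P4 6-8 | P2 8-14 | P3 14-22 |
Completion: P0=1  P1=5  P2=14  P3=22  P4=8
Turnaround (C−A): P0=1  P1=4  P2=12  P3=20  P4=2

P2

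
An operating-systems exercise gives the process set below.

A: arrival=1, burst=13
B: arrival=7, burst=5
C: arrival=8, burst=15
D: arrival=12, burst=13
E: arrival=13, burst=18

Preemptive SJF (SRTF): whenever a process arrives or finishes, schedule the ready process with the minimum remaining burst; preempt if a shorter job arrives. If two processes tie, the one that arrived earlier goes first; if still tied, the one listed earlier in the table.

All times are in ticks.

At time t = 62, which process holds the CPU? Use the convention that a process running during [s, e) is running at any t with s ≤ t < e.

Gantt: | idle 0-1 | A 1-7 | B 7-12 | A 12-19 | D 19-32 | C 32-47 | E 47-65 |
Completion: A=19  B=12  C=47  D=32  E=65

E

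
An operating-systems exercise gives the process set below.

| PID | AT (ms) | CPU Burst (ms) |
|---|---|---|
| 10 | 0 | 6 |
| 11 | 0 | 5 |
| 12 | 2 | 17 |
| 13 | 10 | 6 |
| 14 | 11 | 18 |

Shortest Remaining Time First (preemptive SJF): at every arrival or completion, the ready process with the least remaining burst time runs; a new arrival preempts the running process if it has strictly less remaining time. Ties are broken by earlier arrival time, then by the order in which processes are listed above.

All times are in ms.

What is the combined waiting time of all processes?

Timeline: | 11 0-5 | 10 5-11 | 13 11-17 | 12 17-34 | 14 34-52 |
Completion: 10=11  11=5  12=34  13=17  14=52
Waiting = turnaround − burst: 10=5, 11=0, 12=15, 13=1, 14=23
Total waiting = 5 + 0 + 15 + 1 + 23 = 44

44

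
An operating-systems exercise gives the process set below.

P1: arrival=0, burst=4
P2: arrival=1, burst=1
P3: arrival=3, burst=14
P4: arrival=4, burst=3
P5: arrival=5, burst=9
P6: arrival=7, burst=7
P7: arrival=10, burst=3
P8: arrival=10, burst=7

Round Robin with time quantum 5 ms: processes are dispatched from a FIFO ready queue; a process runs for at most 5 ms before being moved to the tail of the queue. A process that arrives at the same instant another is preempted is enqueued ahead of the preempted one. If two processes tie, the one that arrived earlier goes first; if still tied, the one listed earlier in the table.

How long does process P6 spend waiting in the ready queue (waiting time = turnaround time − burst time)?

Schedule: | P1 0-4 | P2 4-5 | P3 5-10 | P4 10-13 | P5 13-18 | P6 18-23 | P7 23-26 | P8 26-31 | P3 31-36 | P5 36-40 | P6 40-42 | P8 42-44 | P3 44-48 |
Completion: P1=4  P2=5  P3=48  P4=13  P5=40  P6=42  P7=26  P8=44
Turnaround (C−A): P1=4  P2=4  P3=45  P4=9  P5=35  P6=35  P7=16  P8=34
Waiting(P6) = turnaround − burst = 35 − 7 = 28

28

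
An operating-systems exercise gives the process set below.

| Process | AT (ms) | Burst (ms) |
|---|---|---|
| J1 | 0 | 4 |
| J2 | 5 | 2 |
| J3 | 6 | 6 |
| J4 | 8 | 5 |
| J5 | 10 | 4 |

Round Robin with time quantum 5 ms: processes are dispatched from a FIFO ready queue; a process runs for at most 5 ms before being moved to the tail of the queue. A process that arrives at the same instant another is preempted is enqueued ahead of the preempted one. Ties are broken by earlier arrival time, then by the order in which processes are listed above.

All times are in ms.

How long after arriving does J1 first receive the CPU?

0

Timeline: | J1 0-4 | idle 4-5 | J2 5-7 | J3 7-12 | J4 12-17 | J5 17-21 | J3 21-22 |
Completion: J1=4  J2=7  J3=22  J4=17  J5=21
Turnaround (C−A): J1=4  J2=2  J3=16  J4=9  J5=11
Response(J1) = first start − arrival = 0 − 0 = 0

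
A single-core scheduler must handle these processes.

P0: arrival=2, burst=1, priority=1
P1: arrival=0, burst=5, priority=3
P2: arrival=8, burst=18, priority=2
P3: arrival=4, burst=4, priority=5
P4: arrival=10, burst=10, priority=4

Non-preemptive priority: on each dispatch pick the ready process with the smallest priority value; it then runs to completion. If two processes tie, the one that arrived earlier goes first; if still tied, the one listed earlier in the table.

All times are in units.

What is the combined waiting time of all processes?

Gantt: | P1 0-5 | P0 5-6 | P3 6-10 | P2 10-28 | P4 28-38 |
Completion: P0=6  P1=5  P2=28  P3=10  P4=38
Waiting = turnaround − burst: P0=3, P1=0, P2=2, P3=2, P4=18
Total waiting = 3 + 0 + 2 + 2 + 18 = 25

25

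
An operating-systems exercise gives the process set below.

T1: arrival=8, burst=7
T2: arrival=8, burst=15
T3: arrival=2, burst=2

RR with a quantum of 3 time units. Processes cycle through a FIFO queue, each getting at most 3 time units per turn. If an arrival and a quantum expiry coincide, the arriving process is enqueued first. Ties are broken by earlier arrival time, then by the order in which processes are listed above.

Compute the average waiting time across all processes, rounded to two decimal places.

4.33

Gantt: | idle 0-2 | T3 2-4 | idle 4-8 | T1 8-11 | T2 11-14 | T1 14-17 | T2 17-20 | T1 20-21 | T2 21-30 |
Completion: T1=21  T2=30  T3=4
Waiting times: T1=6, T2=7, T3=0
Average waiting = (6+7+0) / 3 = 13/3 = 4.33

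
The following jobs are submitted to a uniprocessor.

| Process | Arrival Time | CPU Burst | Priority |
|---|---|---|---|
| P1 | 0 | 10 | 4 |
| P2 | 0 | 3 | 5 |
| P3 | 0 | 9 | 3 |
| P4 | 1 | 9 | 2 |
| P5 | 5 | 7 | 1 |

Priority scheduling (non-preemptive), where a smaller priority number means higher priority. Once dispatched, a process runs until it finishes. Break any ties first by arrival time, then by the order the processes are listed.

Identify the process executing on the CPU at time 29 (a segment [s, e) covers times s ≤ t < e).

P1

Timeline: | P3 0-9 | P5 9-16 | P4 16-25 | P1 25-35 | P2 35-38 |
Completion: P1=35  P2=38  P3=9  P4=25  P5=16
Turnaround (C−A): P1=35  P2=38  P3=9  P4=24  P5=11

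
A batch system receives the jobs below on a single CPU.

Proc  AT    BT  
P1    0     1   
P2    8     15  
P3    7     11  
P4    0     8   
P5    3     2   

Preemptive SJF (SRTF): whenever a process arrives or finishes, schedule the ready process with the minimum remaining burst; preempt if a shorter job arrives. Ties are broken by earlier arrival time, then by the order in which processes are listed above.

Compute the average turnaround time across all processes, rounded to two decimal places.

11.60

Gantt: | P1 0-1 | P4 1-3 | P5 3-5 | P4 5-11 | P3 11-22 | P2 22-37 |
Completion: P1=1  P2=37  P3=22  P4=11  P5=5
Turnaround (C−A): P1=1  P2=29  P3=15  P4=11  P5=2
Turnaround times: P1=1, P2=29, P3=15, P4=11, P5=2
Average turnaround = (1+29+15+11+2) / 5 = 58/5 = 11.60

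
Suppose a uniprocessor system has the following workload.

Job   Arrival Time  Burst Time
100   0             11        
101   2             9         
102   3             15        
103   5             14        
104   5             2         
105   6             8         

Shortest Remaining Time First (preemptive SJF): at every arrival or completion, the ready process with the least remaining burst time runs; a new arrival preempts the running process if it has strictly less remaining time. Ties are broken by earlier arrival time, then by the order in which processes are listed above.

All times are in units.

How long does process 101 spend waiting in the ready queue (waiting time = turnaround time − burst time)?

Timeline: | 100 0-5 | 104 5-7 | 100 7-13 | 105 13-21 | 101 21-30 | 103 30-44 | 102 44-59 |
Completion: 100=13  101=30  102=59  103=44  104=7  105=21
Turnaround (C−A): 100=13  101=28  102=56  103=39  104=2  105=15
Waiting(101) = turnaround − burst = 28 − 9 = 19

19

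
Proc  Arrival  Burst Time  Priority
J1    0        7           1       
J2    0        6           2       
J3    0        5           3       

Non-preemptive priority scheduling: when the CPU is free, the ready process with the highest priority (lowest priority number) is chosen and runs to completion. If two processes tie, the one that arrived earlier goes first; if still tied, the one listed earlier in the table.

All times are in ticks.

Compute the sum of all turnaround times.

Schedule: | J1 0-7 | J2 7-13 | J3 13-18 |
Completion: J1=7  J2=13  J3=18
Turnaround (C−A): J1=7  J2=13  J3=18
Turnaround = completion − arrival: J1=7, J2=13, J3=18
Total turnaround = 7 + 13 + 18 = 38

38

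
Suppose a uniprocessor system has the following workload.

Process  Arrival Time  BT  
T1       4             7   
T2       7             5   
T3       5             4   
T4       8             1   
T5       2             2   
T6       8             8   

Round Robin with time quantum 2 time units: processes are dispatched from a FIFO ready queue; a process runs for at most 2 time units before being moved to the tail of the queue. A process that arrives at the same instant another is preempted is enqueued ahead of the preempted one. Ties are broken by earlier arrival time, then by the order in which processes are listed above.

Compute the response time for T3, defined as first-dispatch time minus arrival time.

Schedule: | idle 0-2 | T5 2-4 | T1 4-6 | T3 6-8 | T1 8-10 | T2 10-12 | T4 12-13 | T6 13-15 | T3 15-17 | T1 17-19 | T2 19-21 | T6 21-23 | T1 23-24 | T2 24-25 | T6 25-29 |
Completion: T1=24  T2=25  T3=17  T4=13  T5=4  T6=29
Response(T3) = first start − arrival = 6 − 5 = 1

1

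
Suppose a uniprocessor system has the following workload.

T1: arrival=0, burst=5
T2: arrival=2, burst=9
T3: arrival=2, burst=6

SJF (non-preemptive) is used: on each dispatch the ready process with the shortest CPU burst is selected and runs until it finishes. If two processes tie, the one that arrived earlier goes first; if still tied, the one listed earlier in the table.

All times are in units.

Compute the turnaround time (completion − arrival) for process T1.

5

Timeline: | T1 0-5 | T3 5-11 | T2 11-20 |
Completion: T1=5  T2=20  T3=11
Turnaround (C−A): T1=5  T2=18  T3=9
Turnaround(T1) = completion − arrival = 5 − 0 = 5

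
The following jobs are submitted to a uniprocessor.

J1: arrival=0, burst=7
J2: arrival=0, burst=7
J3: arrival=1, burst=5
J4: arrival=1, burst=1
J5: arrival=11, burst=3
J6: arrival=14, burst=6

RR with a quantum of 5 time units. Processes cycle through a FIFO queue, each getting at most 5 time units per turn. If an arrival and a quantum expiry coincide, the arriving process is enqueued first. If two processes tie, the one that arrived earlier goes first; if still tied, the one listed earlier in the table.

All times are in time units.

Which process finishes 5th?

J5

Gantt: | J1 0-5 | J2 5-10 | J3 10-15 | J4 15-16 | J1 16-18 | J2 18-20 | J5 20-23 | J6 23-29 |
Completion: J1=18  J2=20  J3=15  J4=16  J5=23  J6=29
Turnaround (C−A): J1=18  J2=20  J3=14  J4=15  J5=12  J6=15
Finish order: J3 → J4 → J1 → J2 → J5 → J6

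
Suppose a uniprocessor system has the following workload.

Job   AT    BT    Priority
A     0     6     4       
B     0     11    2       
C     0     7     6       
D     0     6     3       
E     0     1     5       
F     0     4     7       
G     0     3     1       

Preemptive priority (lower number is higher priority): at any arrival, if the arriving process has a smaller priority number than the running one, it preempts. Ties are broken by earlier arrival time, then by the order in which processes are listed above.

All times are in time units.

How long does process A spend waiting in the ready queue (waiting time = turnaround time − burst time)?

20

Gantt: | G 0-3 | B 3-14 | D 14-20 | A 20-26 | E 26-27 | C 27-34 | F 34-38 |
Completion: A=26  B=14  C=34  D=20  E=27  F=38  G=3
Turnaround (C−A): A=26  B=14  C=34  D=20  E=27  F=38  G=3
Waiting(A) = turnaround − burst = 26 − 6 = 20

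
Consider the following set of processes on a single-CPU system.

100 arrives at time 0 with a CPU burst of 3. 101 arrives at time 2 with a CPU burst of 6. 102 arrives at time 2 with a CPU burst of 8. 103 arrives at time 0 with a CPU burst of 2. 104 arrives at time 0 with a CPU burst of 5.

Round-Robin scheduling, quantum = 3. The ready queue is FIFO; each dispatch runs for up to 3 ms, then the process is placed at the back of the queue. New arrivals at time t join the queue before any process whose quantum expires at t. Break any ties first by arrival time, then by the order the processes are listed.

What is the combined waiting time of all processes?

39

Timeline: | 100 0-3 | 103 3-5 | 104 5-8 | 101 8-11 | 102 11-14 | 104 14-16 | 101 16-19 | 102 19-24 |
Completion: 100=3  101=19  102=24  103=5  104=16
Waiting = turnaround − burst: 100=0, 101=11, 102=14, 103=3, 104=11
Total waiting = 0 + 11 + 14 + 3 + 11 = 39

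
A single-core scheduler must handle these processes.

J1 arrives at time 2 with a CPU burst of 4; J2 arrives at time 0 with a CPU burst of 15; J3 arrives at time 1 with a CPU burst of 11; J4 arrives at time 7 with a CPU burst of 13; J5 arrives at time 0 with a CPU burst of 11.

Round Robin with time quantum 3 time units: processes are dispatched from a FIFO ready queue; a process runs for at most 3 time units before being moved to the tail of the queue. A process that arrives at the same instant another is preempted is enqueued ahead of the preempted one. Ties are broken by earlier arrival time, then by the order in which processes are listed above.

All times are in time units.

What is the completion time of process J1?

25

Schedule: | J2 0-3 | J5 3-6 | J3 6-9 | J1 9-12 | J2 12-15 | J5 15-18 | J4 18-21 | J3 21-24 | J1 24-25 | J2 25-28 | J5 28-31 | J4 31-34 | J3 34-37 | J2 37-40 | J5 40-42 | J4 42-45 | J3 45-47 | J2 47-50 | J4 50-54 |
Completion: J1=25  J2=50  J3=47  J4=54  J5=42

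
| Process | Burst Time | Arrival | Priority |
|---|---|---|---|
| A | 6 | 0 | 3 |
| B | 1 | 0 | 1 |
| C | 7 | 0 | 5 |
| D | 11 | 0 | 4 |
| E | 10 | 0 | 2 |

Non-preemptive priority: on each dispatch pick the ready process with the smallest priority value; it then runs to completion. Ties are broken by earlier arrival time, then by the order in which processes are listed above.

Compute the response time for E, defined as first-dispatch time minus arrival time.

Timeline: | B 0-1 | E 1-11 | A 11-17 | D 17-28 | C 28-35 |
Completion: A=17  B=1  C=35  D=28  E=11
Turnaround (C−A): A=17  B=1  C=35  D=28  E=11
Response(E) = first start − arrival = 1 − 0 = 1

1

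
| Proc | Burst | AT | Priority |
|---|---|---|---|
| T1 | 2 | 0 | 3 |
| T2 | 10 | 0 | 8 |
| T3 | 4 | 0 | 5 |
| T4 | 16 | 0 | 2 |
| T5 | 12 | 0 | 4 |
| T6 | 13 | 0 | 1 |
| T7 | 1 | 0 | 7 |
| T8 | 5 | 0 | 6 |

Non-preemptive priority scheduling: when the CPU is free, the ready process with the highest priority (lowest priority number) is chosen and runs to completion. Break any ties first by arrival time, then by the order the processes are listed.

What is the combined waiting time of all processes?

Gantt: | T6 0-13 | T4 13-29 | T1 29-31 | T5 31-43 | T3 43-47 | T8 47-52 | T7 52-53 | T2 53-63 |
Completion: T1=31  T2=63  T3=47  T4=29  T5=43  T6=13  T7=53  T8=52
Turnaround (C−A): T1=31  T2=63  T3=47  T4=29  T5=43  T6=13  T7=53  T8=52
Waiting = turnaround − burst: T1=29, T2=53, T3=43, T4=13, T5=31, T6=0, T7=52, T8=47
Total waiting = 29 + 53 + 43 + 13 + 31 + 0 + 52 + 47 = 268

268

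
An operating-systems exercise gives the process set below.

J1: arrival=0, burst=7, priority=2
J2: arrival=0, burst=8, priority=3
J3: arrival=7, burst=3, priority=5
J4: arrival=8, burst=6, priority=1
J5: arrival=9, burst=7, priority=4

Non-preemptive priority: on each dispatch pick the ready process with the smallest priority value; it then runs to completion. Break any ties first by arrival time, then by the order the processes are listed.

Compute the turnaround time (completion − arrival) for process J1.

Timeline: | J1 0-7 | J2 7-15 | J4 15-21 | J5 21-28 | J3 28-31 |
Completion: J1=7  J2=15  J3=31  J4=21  J5=28
Turnaround (C−A): J1=7  J2=15  J3=24  J4=13  J5=19
Turnaround(J1) = completion − arrival = 7 − 0 = 7

7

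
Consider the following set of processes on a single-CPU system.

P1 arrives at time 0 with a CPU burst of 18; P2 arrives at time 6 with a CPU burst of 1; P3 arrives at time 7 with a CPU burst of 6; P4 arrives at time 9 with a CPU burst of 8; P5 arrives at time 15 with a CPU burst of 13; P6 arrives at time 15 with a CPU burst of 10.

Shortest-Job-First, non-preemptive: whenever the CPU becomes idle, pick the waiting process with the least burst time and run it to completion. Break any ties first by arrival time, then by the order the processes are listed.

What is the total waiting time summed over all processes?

86

Timeline: | P1 0-18 | P2 18-19 | P3 19-25 | P4 25-33 | P6 33-43 | P5 43-56 |
Completion: P1=18  P2=19  P3=25  P4=33  P5=56  P6=43
Waiting = turnaround − burst: P1=0, P2=12, P3=12, P4=16, P5=28, P6=18
Total waiting = 0 + 12 + 12 + 16 + 28 + 18 = 86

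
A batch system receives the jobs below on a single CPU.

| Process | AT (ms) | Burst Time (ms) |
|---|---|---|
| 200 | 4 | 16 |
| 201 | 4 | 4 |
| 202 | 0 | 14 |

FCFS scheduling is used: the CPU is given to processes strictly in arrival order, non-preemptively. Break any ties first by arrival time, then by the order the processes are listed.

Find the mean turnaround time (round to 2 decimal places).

23.33

Timeline: | 202 0-14 | 200 14-30 | 201 30-34 |
Completion: 200=30  201=34  202=14
Turnaround (C−A): 200=26  201=30  202=14
Turnaround times: 200=26, 201=30, 202=14
Average turnaround = (26+30+14) / 3 = 70/3 = 23.33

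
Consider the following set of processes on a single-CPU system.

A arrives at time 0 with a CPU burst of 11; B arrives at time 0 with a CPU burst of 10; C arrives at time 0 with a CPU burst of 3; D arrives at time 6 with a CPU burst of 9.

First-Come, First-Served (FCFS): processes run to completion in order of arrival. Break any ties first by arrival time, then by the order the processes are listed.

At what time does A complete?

11

Timeline: | A 0-11 | B 11-21 | C 21-24 | D 24-33 |
Completion: A=11  B=21  C=24  D=33
Turnaround (C−A): A=11  B=21  C=24  D=27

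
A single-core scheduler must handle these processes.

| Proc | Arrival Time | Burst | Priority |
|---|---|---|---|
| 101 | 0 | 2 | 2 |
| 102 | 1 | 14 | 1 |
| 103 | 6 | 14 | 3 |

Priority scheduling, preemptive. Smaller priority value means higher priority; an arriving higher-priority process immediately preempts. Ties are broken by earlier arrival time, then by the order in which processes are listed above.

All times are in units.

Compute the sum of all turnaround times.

Gantt: | 101 0-1 | 102 1-15 | 101 15-16 | 103 16-30 |
Completion: 101=16  102=15  103=30
Turnaround = completion − arrival: 101=16, 102=14, 103=24
Total turnaround = 16 + 14 + 24 = 54

54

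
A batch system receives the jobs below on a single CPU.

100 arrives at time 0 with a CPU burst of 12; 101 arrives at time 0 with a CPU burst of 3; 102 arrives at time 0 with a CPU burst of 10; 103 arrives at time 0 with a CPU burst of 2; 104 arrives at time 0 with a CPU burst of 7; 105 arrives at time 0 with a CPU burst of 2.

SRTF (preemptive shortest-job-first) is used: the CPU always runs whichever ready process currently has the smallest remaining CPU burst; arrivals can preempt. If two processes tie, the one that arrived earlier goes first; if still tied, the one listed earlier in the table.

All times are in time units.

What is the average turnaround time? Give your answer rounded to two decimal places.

Schedule: | 103 0-2 | 105 2-4 | 101 4-7 | 104 7-14 | 102 14-24 | 100 24-36 |
Completion: 100=36  101=7  102=24  103=2  104=14  105=4
Turnaround times: 100=36, 101=7, 102=24, 103=2, 104=14, 105=4
Average turnaround = (36+7+24+2+14+4) / 6 = 87/6 = 14.50

14.50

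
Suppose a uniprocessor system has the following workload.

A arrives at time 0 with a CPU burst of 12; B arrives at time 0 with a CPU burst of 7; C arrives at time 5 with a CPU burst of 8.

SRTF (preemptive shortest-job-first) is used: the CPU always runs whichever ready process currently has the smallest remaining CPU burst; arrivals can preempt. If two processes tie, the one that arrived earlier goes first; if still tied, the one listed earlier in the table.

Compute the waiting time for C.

2

Timeline: | B 0-7 | C 7-15 | A 15-27 |
Completion: A=27  B=7  C=15
Turnaround (C−A): A=27  B=7  C=10
Waiting(C) = turnaround − burst = 10 − 8 = 2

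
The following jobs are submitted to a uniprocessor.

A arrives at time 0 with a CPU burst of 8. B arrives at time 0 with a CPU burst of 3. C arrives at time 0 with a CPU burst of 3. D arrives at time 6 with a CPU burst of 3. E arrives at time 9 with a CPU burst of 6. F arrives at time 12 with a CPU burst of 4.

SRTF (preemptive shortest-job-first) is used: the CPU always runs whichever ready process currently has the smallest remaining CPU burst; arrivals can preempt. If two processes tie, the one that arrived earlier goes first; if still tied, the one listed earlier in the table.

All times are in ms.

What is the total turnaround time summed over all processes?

Gantt: | B 0-3 | C 3-6 | D 6-9 | E 9-15 | F 15-19 | A 19-27 |
Completion: A=27  B=3  C=6  D=9  E=15  F=19
Turnaround (C−A): A=27  B=3  C=6  D=3  E=6  F=7
Turnaround = completion − arrival: A=27, B=3, C=6, D=3, E=6, F=7
Total turnaround = 27 + 3 + 6 + 3 + 6 + 7 = 52

52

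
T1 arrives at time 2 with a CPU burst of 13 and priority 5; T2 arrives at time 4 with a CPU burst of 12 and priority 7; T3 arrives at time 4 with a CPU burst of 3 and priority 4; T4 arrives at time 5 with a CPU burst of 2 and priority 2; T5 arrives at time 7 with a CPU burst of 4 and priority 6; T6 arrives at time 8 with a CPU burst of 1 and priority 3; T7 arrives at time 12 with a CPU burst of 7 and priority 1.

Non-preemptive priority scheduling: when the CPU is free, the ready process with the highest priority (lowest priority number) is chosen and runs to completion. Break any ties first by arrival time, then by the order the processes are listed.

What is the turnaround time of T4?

19

Gantt: | idle 0-2 | T1 2-15 | T7 15-22 | T4 22-24 | T6 24-25 | T3 25-28 | T5 28-32 | T2 32-44 |
Completion: T1=15  T2=44  T3=28  T4=24  T5=32  T6=25  T7=22
Turnaround (C−A): T1=13  T2=40  T3=24  T4=19  T5=25  T6=17  T7=10
Turnaround(T4) = completion − arrival = 24 − 5 = 19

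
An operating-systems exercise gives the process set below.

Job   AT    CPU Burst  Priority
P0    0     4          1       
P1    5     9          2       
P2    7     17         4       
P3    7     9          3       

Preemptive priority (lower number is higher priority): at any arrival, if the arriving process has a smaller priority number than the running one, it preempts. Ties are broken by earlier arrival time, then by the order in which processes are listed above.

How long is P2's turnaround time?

33

Timeline: | P0 0-4 | idle 4-5 | P1 5-14 | P3 14-23 | P2 23-40 |
Completion: P0=4  P1=14  P2=40  P3=23
Turnaround (C−A): P0=4  P1=9  P2=33  P3=16
Turnaround(P2) = completion − arrival = 40 − 7 = 33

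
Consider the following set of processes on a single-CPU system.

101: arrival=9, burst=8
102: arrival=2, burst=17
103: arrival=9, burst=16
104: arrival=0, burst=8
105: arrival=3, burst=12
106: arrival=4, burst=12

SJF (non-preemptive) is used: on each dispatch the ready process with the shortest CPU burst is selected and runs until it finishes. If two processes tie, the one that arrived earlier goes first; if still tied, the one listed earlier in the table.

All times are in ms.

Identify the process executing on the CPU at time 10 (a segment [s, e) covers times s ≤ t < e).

105

Timeline: | 104 0-8 | 105 8-20 | 101 20-28 | 106 28-40 | 103 40-56 | 102 56-73 |
Completion: 101=28  102=73  103=56  104=8  105=20  106=40
Turnaround (C−A): 101=19  102=71  103=47  104=8  105=17  106=36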